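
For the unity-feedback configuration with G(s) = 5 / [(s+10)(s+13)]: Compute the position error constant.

System type = 0 (no poles at s=0).
K_p = lim_{s→0} G(s) = 5 / (10·13) = 1/26.

1/26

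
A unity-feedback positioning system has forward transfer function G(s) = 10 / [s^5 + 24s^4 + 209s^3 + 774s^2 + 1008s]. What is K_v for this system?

The denominator has no term below 1008s — 1 pole at s=0, type 1.
K_v = lim_{s→0} s·G(s) = 10 / 1008 = 5/504.

5/504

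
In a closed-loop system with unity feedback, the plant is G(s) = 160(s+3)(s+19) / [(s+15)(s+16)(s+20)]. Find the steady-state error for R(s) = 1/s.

The open loop has no poles at the origin → type 0 system.
K_p = lim_{s→0} G(s) = 160·3·19 / (15·16·20) = 1.9.
e_ss = 1/(1 + K_p) = 1/2.9 = 10/29.

10/29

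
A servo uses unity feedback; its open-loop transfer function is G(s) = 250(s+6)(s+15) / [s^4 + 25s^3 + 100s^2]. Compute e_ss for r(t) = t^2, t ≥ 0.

2/225

Lowest-order denominator term is 100s^2, so the open loop has 2 poles at the origin → type 2 system.
K_a = lim_{s→0} s^2·G(s) = 250·6·15 / 100 = 225.
r(t) = t^2 gives R(s) = 2/s^3.
e_ss = 2/K_a = 2/225.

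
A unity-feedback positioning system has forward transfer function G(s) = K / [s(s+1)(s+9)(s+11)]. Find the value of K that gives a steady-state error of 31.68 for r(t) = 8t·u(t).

25

One free integrator in G(s): this is a type 1 system.
K_v = lim_{s→0} s·G(s) = K / (1·9·11) = (1/99)·K.
e_ss = 8/K_v = 31.68 ⇒ K_v = 25/99 ⇒ K = (25/99)/(1/99) = 25.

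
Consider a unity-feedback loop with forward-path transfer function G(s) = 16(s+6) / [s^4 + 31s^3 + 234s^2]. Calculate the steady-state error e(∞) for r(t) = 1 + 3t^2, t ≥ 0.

Factoring s^2 from the denominator leaves a polynomial with constant term 234, so the system is type 2. Treating each term separately:
  • 1: tracked with zero error.
  • 3t^2: e_ss = 6/K_a with K_a=16/39 → 14.625.
Total e_ss = 14.625.

14.625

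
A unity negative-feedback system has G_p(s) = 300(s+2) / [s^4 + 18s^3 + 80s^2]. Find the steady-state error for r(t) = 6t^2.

Factoring s^2 from the denominator leaves a polynomial with constant term 80, so the system is type 2.
K_a = lim_{s→0} s^2·G_p(s) = 300·2 / 80 = 7.5.
r(t) = 6t^2 gives R(s) = 12/s^3.
e_ss = 12/K_a = 12/7.5 = 1.6.

1.6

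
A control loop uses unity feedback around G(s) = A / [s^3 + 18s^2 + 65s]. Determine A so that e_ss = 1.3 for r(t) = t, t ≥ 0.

Factoring s from the denominator leaves a polynomial with constant term 65, so the system is type 1.
K_v = lim_{s→0} s·G(s) = A / 65 = (1/65)·A.
e_ss = 1/K_v = 1.3 ⇒ K_v = 10/13 ⇒ A = (10/13)/(1/65) = 50.

50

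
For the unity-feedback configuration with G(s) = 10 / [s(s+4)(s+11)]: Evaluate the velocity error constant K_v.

System type = 1 (one pole at s=0).
K_v = lim_{s→0} s·G(s) = 10 / (4·11) = 5/22.

5/22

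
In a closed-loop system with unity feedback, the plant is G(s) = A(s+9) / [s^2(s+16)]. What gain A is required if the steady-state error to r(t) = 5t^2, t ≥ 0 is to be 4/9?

Two free integrators in G(s): this is a type 2 system.
K_a = lim_{s→0} s^2·G(s) = A·9 / (16) = 0.5625·A.
e_ss = 10/K_a = 4/9 ⇒ K_a = 22.5 ⇒ A = 22.5/0.5625 = 40.

40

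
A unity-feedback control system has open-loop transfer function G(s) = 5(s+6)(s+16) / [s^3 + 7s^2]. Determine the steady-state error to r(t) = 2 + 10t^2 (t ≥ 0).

Factoring s^2 from the denominator leaves a polynomial with constant term 7, so the system is type 2. By superposition:
  • 2: tracked with zero error.
  • 10t^2: e_ss = 20/K_a with K_a=480/7 → 7/24.
Total e_ss = 7/24.

7/24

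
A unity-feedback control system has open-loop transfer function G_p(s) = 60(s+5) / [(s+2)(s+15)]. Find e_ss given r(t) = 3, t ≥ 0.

System type = 0 (no poles at s=0).
K_p = lim_{s→0} G_p(s) = 60·5 / (2·15) = 10.
e_ss = 3/(1 + K_p) = 3/11.

3/11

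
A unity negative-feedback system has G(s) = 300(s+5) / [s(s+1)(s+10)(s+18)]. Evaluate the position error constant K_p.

infinity

K_p = lim_{s→0} G(s); with 1 pole at the origin the limit diverges, so K_p = ∞.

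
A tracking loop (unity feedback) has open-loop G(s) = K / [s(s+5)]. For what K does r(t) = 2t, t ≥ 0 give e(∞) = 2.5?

4

The open loop has one pole at the origin → type 1 system.
K_v = lim_{s→0} s·G(s) = K / (5) = 0.2·K.
e_ss = 2/K_v = 2.5 ⇒ K_v = 0.8 ⇒ K = 0.8/0.2 = 4.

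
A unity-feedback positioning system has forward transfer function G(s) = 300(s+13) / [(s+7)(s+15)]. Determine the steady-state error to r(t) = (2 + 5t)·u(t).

infinity

No free integrators in G(s): this is a type 0 system. Treating each term separately:
  • 2: e_ss = 2/(1+K_p) with K_p=260/7 → 14/267.
  • 5t: a type-0 system cannot track it, e_ss → ∞.
The unbounded component dominates.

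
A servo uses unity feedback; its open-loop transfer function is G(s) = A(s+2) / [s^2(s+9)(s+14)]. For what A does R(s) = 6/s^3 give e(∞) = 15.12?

25

The open loop has two poles at the origin → type 2 system.
K_a = lim_{s→0} s^2·G(s) = A·2 / (9·14) = (1/63)·A.
e_ss = 6/K_a = 15.12 ⇒ K_a = 25/63 ⇒ A = (25/63)/(1/63) = 25.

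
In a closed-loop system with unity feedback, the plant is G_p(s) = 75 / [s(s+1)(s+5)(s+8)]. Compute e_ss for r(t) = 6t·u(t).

The open loop has one pole at the origin → type 1 system.
K_v = lim_{s→0} s·G_p(s) = 75 / (1·5·8) = 1.875.
e_ss = 6/K_v = 6/1.875 = 3.2.

3.2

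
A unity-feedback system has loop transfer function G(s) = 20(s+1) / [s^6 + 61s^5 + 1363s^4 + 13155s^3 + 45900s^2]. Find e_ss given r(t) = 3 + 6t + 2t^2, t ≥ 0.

Lowest-order denominator term is 45900s^2, so the open loop has 2 poles at the origin → type 2 system. By superposition:
  • 3: tracked with zero error.
  • 6t: tracked with zero error.
  • 2t^2: e_ss = 4/K_a with K_a=1/2295 → 9180.
Total e_ss = 9180.

9180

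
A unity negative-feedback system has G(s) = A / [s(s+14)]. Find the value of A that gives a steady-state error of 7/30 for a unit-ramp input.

G(s) has one factor of s in the denominator, so the system is type 1.
K_v = lim_{s→0} s·G(s) = A / (14) = (1/14)·A.
e_ss = 1/K_v = 7/30 ⇒ K_v = 30/7 ⇒ A = (30/7)/(1/14) = 60.

60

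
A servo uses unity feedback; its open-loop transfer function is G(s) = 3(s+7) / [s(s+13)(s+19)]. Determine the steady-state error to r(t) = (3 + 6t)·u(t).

The open loop has one pole at the origin → type 1 system. Treating each term separately:
  • 3: tracked with zero error.
  • 6t: e_ss = 6/K_v with K_v=21/247 → 494/7.
Total e_ss = 494/7.

494/7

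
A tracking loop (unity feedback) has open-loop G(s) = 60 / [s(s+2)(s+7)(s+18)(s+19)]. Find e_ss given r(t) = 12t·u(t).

957.6

One free integrator in G(s): this is a type 1 system.
K_v = lim_{s→0} s·G(s) = 60 / (2·7·18·19) = 5/399.
e_ss = 12/K_v = 12/(5/399) = 957.6.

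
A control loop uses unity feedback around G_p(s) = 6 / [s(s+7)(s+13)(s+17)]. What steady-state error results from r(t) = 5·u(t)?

0

The open loop has one pole at the origin → type 1 system.
K_p = ∞ for a type-1 system; e_ss to a step is zero.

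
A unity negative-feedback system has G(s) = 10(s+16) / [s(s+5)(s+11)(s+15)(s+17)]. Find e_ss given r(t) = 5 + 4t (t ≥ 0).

350.625

The open loop has one pole at the origin → type 1 system. Taking each input component in turn:
  • 5: tracked with zero error.
  • 4t: e_ss = 4/K_v with K_v=32/2805 → 350.625.
Total e_ss = 350.625.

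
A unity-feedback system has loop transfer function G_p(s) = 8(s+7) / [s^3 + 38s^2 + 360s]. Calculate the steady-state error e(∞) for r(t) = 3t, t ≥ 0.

135/7

Factoring s from the denominator leaves a polynomial with constant term 360, so the system is type 1.
K_v = lim_{s→0} s·G_p(s) = 8·7 / 360 = 7/45.
e_ss = 3/K_v = 3/(7/45) = 135/7.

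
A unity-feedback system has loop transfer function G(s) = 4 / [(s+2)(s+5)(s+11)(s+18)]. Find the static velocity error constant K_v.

G(s) has no factors of s in the denominator, so the system is type 0.
K_v = lim_{s→0} s·G(s) = 0 (the extra factor of s kills the finite limit).

0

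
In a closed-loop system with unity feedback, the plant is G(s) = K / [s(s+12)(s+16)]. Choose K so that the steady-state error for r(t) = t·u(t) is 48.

4

One free integrator in G(s): this is a type 1 system.
K_v = lim_{s→0} s·G(s) = K / (12·16) = (1/192)·K.
e_ss = 1/K_v = 48 ⇒ K_v = 1/48 ⇒ K = (1/48)/(1/192) = 4.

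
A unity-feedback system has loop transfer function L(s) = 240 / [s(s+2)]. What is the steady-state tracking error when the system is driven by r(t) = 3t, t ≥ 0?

0.025

L(s) has one factor of s in the denominator, so the system is type 1.
K_v = lim_{s→0} s·L(s) = 240 / (2) = 120.
e_ss = 3/K_v = 3/120 = 0.025.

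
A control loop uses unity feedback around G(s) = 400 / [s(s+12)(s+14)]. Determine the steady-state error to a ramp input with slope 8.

One free integrator in G(s): this is a type 1 system.
K_v = lim_{s→0} s·G(s) = 400 / (12·14) = 50/21.
e_ss = 8/K_v = 8/(50/21) = 3.36.

3.36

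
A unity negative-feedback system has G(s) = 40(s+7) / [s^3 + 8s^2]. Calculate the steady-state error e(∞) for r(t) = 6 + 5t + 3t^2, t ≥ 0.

6/35

Lowest-order denominator term is 8s^2, so the open loop has 2 poles at the origin → type 2 system. Treating each term separately:
  • 6: tracked with zero error.
  • 5t: tracked with zero error.
  • 3t^2: e_ss = 6/K_a with K_a=35 → 6/35.
Total e_ss = 6/35.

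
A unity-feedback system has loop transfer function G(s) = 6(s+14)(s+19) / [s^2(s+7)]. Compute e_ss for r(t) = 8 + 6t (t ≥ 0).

G(s) has two factors of s in the denominator, so the system is type 2. Treating each term separately:
  • 8: tracked with zero error.
  • 6t: tracked with zero error.
Total e_ss = 0.

0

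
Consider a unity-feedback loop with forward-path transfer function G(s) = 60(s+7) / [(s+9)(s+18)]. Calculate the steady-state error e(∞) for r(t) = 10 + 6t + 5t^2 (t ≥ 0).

infinity

G(s) has no factors of s in the denominator, so the system is type 0. Treating each term separately:
  • 10: e_ss = 10/(1+K_p) with K_p=70/27 → 270/97.
  • 6t: a type-0 system cannot track it, e_ss → ∞.
  • 5t^2: a type-0 system cannot track it, e_ss → ∞.
The unbounded component dominates.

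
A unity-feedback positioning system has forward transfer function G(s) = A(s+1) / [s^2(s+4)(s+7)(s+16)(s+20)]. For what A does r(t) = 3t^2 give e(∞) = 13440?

4

Two free integrators in G(s): this is a type 2 system.
K_a = lim_{s→0} s^2·G(s) = A·1 / (4·7·16·20) = (1/8960)·A.
e_ss = 6/K_a = 13440 ⇒ K_a = 1/2240 ⇒ A = (1/2240)/(1/8960) = 4.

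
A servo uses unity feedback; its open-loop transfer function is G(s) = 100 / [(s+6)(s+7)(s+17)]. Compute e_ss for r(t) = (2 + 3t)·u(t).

infinity

G(s) has no factors of s in the denominator, so the system is type 0. By superposition:
  • 2: e_ss = 2/(1+K_p) with K_p=50/357 → 714/407.
  • 3t: a type-0 system cannot track it, e_ss → ∞.
The unbounded component dominates.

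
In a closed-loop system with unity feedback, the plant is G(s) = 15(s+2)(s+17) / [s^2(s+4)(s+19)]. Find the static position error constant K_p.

K_p = lim_{s→0} G(s); with 2 poles at the origin the limit diverges, so K_p = ∞.

infinity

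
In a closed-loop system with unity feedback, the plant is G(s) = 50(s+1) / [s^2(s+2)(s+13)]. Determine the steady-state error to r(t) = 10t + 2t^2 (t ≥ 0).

The open loop has two poles at the origin → type 2 system. Treating each term separately:
  • 10t: tracked with zero error.
  • 2t^2: e_ss = 4/K_a with K_a=25/13 → 2.08.
Total e_ss = 2.08.

2.08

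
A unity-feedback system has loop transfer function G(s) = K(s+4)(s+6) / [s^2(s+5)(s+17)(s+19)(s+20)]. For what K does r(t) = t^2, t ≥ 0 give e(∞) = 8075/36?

Two free integrators in G(s): this is a type 2 system.
K_a = lim_{s→0} s^2·G(s) = K·4·6 / (5·17·19·20) = (6/8075)·K.
e_ss = 2/K_a = 8075/36 ⇒ K_a = 72/8075 ⇒ K = (72/8075)/(6/8075) = 12.

12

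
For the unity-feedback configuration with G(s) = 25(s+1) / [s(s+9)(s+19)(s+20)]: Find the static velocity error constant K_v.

5/684

The open loop has one pole at the origin → type 1 system.
K_v = lim_{s→0} s·G(s) = 25·1 / (9·19·20) = 5/684.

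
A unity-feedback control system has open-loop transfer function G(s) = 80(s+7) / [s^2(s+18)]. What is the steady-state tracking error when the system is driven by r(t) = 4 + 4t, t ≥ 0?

System type = 2 (two poles at s=0). Taking each input component in turn:
  • 4: tracked with zero error.
  • 4t: tracked with zero error.
Total e_ss = 0.

0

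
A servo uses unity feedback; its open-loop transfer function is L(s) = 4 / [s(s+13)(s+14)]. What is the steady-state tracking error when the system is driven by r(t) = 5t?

One free integrator in L(s): this is a type 1 system.
K_v = lim_{s→0} s·L(s) = 4 / (13·14) = 2/91.
e_ss = 5/K_v = 5/(2/91) = 227.5.

227.5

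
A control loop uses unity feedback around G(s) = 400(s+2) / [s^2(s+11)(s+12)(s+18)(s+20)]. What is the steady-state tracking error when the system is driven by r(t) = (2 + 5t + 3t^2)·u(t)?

356.4

G(s) has two factors of s in the denominator, so the system is type 2. By superposition:
  • 2: tracked with zero error.
  • 5t: tracked with zero error.
  • 3t^2: e_ss = 6/K_a with K_a=5/297 → 356.4.
Total e_ss = 356.4.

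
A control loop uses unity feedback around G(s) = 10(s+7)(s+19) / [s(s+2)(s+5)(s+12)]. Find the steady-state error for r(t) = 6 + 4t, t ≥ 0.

G(s) has one factor of s in the denominator, so the system is type 1. By superposition:
  • 6: tracked with zero error.
  • 4t: e_ss = 4/K_v with K_v=133/12 → 48/133.
Total e_ss = 48/133.

48/133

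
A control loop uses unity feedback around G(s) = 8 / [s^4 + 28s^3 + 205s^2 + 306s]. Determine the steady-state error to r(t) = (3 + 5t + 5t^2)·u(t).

Lowest-order denominator term is 306s, so the open loop has 1 pole at the origin → type 1 system. By superposition:
  • 3: tracked with zero error.
  • 5t: e_ss = 5/K_v with K_v=4/153 → 191.25.
  • 5t^2: a type-1 system cannot track it, e_ss → ∞.
The unbounded component dominates.

infinity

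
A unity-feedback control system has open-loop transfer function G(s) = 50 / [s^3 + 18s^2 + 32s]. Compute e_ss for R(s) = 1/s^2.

0.64

Lowest-order denominator term is 32s, so the open loop has 1 pole at the origin → type 1 system.
K_v = lim_{s→0} s·G(s) = 50 / 32 = 1.5625.
e_ss = 1/K_v = 1/1.5625 = 0.64.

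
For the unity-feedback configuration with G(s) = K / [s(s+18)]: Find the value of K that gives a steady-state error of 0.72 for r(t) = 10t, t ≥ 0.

250

The open loop has one pole at the origin → type 1 system.
K_v = lim_{s→0} s·G(s) = K / (18) = (1/18)·K.
e_ss = 10/K_v = 0.72 ⇒ K_v = 125/9 ⇒ K = (125/9)/(1/18) = 250.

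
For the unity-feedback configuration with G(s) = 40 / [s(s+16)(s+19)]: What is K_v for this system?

5/38

One free integrator in G(s): this is a type 1 system.
K_v = lim_{s→0} s·G(s) = 40 / (16·19) = 5/38.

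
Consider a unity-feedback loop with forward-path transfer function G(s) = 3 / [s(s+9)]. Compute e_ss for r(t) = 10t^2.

The open loop has one pole at the origin → type 1 system.
For a type-1 system K_a = 0, so e_ss to a parabolic input is unbounded.

infinity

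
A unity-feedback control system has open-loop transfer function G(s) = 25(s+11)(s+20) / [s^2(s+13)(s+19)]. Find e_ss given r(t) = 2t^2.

G(s) has two factors of s in the denominator, so the system is type 2.
K_a = lim_{s→0} s^2·G(s) = 25·11·20 / (13·19) = 5500/247.
r(t) = 2t^2 gives R(s) = 4/s^3.
e_ss = 4/K_a = 4/(5500/247) = 247/1375.

247/1375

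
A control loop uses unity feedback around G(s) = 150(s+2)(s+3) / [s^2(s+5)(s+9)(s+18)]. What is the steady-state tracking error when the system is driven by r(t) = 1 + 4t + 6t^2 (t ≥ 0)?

10.8

System type = 2 (two poles at s=0). Taking each input component in turn:
  • 1: tracked with zero error.
  • 4t: tracked with zero error.
  • 6t^2: e_ss = 12/K_a with K_a=10/9 → 10.8.
Total e_ss = 10.8.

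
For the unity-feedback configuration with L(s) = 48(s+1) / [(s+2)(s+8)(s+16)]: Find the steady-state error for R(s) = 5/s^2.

The open loop has no poles at the origin → type 0 system.
For a type-0 system K_v = 0, so e_ss to a ramp input is unbounded.

infinity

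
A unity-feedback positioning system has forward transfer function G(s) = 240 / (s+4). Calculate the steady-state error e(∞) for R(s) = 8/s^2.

System type = 0 (no poles at s=0).
K_v = lim_{s→0} s·G(s) = 0; the steady-state error to this ramp input grows without bound.

infinity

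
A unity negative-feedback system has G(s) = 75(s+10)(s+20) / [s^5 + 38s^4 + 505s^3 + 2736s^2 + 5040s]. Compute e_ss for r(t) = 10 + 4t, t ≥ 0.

Lowest-order denominator term is 5040s, so the open loop has 1 pole at the origin → type 1 system. Taking each input component in turn:
  • 10: tracked with zero error.
  • 4t: e_ss = 4/K_v with K_v=125/42 → 1.344.
Total e_ss = 1.344.

1.344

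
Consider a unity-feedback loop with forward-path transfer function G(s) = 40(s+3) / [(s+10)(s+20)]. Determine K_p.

No free integrators in G(s): this is a type 0 system.
K_p = lim_{s→0} G(s) = 40·3 / (10·20) = 0.6.

0.6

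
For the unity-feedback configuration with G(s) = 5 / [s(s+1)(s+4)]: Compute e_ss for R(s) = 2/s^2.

System type = 1 (one pole at s=0).
K_v = lim_{s→0} s·G(s) = 5 / (1·4) = 1.25.
e_ss = 2/K_v = 2/1.25 = 1.6.

1.6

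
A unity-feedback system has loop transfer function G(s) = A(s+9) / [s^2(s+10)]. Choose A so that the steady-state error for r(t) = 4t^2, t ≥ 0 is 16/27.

15

Two free integrators in G(s): this is a type 2 system.
K_a = lim_{s→0} s^2·G(s) = A·9 / (10) = 0.9·A.
e_ss = 8/K_a = 16/27 ⇒ K_a = 13.5 ⇒ A = 13.5/0.9 = 15.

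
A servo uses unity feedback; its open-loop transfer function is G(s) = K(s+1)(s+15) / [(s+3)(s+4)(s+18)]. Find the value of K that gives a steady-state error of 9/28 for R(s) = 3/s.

120

G(s) has no factors of s in the denominator, so the system is type 0.
K_p = lim_{s→0} G(s) = K·1·15 / (3·4·18) = (5/72)·K.
e_ss = 3/(1 + K_p) = 9/28 ⇒ 1 + (5/72)·K = 28/3 ⇒ K = 120.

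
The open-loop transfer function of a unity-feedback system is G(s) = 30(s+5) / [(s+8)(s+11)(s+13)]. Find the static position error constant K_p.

75/572

No free integrators in G(s): this is a type 0 system.
K_p = lim_{s→0} G(s) = 30·5 / (8·11·13) = 75/572.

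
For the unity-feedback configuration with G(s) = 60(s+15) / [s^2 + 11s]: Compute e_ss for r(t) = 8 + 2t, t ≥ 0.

11/450

Factoring s from the denominator leaves a polynomial with constant term 11, so the system is type 1. Treating each term separately:
  • 8: tracked with zero error.
  • 2t: e_ss = 2/K_v with K_v=900/11 → 11/450.
Total e_ss = 11/450.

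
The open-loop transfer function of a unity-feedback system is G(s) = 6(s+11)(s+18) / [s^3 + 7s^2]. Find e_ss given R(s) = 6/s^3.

7/198

Lowest-order denominator term is 7s^2, so the open loop has 2 poles at the origin → type 2 system.
K_a = lim_{s→0} s^2·G(s) = 6·11·18 / 7 = 1188/7.
r(t) = 3t^2 gives R(s) = 6/s^3.
e_ss = 6/K_a = 6/(1188/7) = 7/198.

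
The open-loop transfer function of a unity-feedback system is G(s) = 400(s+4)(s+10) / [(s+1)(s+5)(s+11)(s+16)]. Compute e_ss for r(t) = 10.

110/211

No free integrators in G(s): this is a type 0 system.
K_p = lim_{s→0} G(s) = 400·4·10 / (1·5·11·16) = 200/11.
e_ss = 10/(1 + K_p) = 10/(211/11) = 110/211.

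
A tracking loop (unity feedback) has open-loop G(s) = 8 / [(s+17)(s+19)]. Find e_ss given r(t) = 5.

No free integrators in G(s): this is a type 0 system.
K_p = lim_{s→0} G(s) = 8 / (17·19) = 8/323.
e_ss = 5/(1 + K_p) = 5/(331/323) = 1615/331.

1615/331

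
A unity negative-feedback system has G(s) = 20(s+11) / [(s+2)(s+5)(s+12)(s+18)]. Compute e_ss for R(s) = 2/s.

216/119

System type = 0 (no poles at s=0).
K_p = lim_{s→0} G(s) = 20·11 / (2·5·12·18) = 11/108.
e_ss = 2/(1 + K_p) = 2/(119/108) = 216/119.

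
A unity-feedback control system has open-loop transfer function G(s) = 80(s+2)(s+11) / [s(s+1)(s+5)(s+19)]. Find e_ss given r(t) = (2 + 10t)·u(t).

95/176

System type = 1 (one pole at s=0). Taking each input component in turn:
  • 2: tracked with zero error.
  • 10t: e_ss = 10/K_v with K_v=352/19 → 95/176.
Total e_ss = 95/176.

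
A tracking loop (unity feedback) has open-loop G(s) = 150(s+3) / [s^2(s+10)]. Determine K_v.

infinity

K_v = lim_{s→0} s·G(s); with 2 poles at the origin the limit diverges, so K_v = ∞.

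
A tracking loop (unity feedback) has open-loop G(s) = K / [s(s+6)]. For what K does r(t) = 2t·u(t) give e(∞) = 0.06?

200

G(s) has one factor of s in the denominator, so the system is type 1.
K_v = lim_{s→0} s·G(s) = K / (6) = (1/6)·K.
e_ss = 2/K_v = 0.06 ⇒ K_v = 100/3 ⇒ K = (100/3)/(1/6) = 200.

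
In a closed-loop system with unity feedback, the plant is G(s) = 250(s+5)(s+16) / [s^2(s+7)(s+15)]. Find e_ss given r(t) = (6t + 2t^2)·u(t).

0.021

Two free integrators in G(s): this is a type 2 system. By superposition:
  • 6t: tracked with zero error.
  • 2t^2: e_ss = 4/K_a with K_a=4000/21 → 0.021.
Total e_ss = 0.021.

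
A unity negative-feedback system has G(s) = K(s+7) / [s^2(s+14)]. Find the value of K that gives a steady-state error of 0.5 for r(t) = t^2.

8

System type = 2 (two poles at s=0).
K_a = lim_{s→0} s^2·G(s) = K·7 / (14) = 0.5·K.
e_ss = 2/K_a = 0.5 ⇒ K_a = 4 ⇒ K = 4/0.5 = 8.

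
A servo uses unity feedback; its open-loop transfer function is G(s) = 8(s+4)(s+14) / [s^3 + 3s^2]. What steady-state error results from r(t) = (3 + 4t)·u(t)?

0

The denominator has no term below 3s^2 — 2 poles at s=0, type 2. Treating each term separately:
  • 3: tracked with zero error.
  • 4t: tracked with zero error.
Total e_ss = 0.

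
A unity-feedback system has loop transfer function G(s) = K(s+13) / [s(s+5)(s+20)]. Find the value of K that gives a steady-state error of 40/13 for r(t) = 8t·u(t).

The open loop has one pole at the origin → type 1 system.
K_v = lim_{s→0} s·G(s) = K·13 / (5·20) = 0.13·K.
e_ss = 8/K_v = 40/13 ⇒ K_v = 2.6 ⇒ K = 2.6/0.13 = 20.

20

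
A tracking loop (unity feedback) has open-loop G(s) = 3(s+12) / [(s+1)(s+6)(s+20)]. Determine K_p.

G(s) has no factors of s in the denominator, so the system is type 0.
K_p = lim_{s→0} G(s) = 3·12 / (1·6·20) = 0.3.

0.3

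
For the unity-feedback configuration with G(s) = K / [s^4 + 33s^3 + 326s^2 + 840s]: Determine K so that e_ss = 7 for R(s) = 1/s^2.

Lowest-order denominator term is 840s, so the open loop has 1 pole at the origin → type 1 system.
K_v = lim_{s→0} s·G(s) = K / 840 = (1/840)·K.
e_ss = 1/K_v = 7 ⇒ K_v = 1/7 ⇒ K = (1/7)/(1/840) = 120.

120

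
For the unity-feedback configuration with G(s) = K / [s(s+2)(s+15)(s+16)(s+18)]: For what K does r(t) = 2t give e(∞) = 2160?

The open loop has one pole at the origin → type 1 system.
K_v = lim_{s→0} s·G(s) = K / (2·15·16·18) = (1/8640)·K.
e_ss = 2/K_v = 2160 ⇒ K_v = 1/1080 ⇒ K = (1/1080)/(1/8640) = 8.

8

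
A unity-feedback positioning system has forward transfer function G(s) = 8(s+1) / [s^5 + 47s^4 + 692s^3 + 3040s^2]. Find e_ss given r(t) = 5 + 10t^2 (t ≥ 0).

Lowest-order denominator term is 3040s^2, so the open loop has 2 poles at the origin → type 2 system. By superposition:
  • 5: tracked with zero error.
  • 10t^2: e_ss = 20/K_a with K_a=1/380 → 7600.
Total e_ss = 7600.

7600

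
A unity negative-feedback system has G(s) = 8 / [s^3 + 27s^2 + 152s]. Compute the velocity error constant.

The denominator has no term below 152s — 1 pole at s=0, type 1.
K_v = lim_{s→0} s·G(s) = 8 / 152 = 1/19.

1/19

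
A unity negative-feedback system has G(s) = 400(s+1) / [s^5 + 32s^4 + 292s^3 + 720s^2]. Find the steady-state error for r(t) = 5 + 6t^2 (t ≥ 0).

21.6

Factoring s^2 from the denominator leaves a polynomial with constant term 720, so the system is type 2. By superposition:
  • 5: tracked with zero error.
  • 6t^2: e_ss = 12/K_a with K_a=5/9 → 21.6.
Total e_ss = 21.6.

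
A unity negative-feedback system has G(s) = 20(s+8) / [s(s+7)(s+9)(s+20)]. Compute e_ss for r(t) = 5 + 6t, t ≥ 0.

The open loop has one pole at the origin → type 1 system. By superposition:
  • 5: tracked with zero error.
  • 6t: e_ss = 6/K_v with K_v=8/63 → 47.25.
Total e_ss = 47.25.

47.25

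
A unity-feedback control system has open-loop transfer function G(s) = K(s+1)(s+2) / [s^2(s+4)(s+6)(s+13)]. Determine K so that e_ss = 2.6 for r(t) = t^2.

120

System type = 2 (two poles at s=0).
K_a = lim_{s→0} s^2·G(s) = K·1·2 / (4·6·13) = (1/156)·K.
e_ss = 2/K_a = 2.6 ⇒ K_a = 10/13 ⇒ K = (10/13)/(1/156) = 120.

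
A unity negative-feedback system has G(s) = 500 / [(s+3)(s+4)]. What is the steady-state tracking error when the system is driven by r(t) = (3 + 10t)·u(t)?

The open loop has no poles at the origin → type 0 system. Treating each term separately:
  • 3: e_ss = 3/(1+K_p) with K_p=125/3 → 9/128.
  • 10t: a type-0 system cannot track it, e_ss → ∞.
The unbounded component dominates.

infinity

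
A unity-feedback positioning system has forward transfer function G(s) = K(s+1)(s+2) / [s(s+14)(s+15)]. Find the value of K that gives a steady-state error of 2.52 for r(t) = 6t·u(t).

250

The open loop has one pole at the origin → type 1 system.
K_v = lim_{s→0} s·G(s) = K·1·2 / (14·15) = (1/105)·K.
e_ss = 6/K_v = 2.52 ⇒ K_v = 50/21 ⇒ K = (50/21)/(1/105) = 250.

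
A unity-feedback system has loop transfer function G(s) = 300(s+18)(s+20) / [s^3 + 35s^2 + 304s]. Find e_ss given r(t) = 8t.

Lowest-order denominator term is 304s, so the open loop has 1 pole at the origin → type 1 system.
K_v = lim_{s→0} s·G(s) = 300·18·20 / 304 = 6750/19.
e_ss = 8/K_v = 8/(6750/19) = 76/3375.

76/3375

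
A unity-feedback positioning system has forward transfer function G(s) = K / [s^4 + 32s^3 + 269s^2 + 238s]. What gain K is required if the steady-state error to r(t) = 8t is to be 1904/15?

The denominator has no term below 238s — 1 pole at s=0, type 1.
K_v = lim_{s→0} s·G(s) = K / 238 = (1/238)·K.
e_ss = 8/K_v = 1904/15 ⇒ K_v = 15/238 ⇒ K = (15/238)/(1/238) = 15.

15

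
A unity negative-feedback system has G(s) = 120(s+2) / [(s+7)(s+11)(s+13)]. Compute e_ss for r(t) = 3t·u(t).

System type = 0 (no poles at s=0).
K_v = lim_{s→0} s·G(s) = 0; the steady-state error to this ramp input grows without bound.

infinity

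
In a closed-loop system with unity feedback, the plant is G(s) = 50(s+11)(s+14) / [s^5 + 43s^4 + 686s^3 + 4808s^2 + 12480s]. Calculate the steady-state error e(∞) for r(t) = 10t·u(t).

1248/77

Factoring s from the denominator leaves a polynomial with constant term 12480, so the system is type 1.
K_v = lim_{s→0} s·G(s) = 50·11·14 / 12480 = 385/624.
e_ss = 10/K_v = 10/(385/624) = 1248/77.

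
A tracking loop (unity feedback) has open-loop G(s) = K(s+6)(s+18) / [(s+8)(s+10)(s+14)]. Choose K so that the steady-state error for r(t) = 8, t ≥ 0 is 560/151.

12

No free integrators in G(s): this is a type 0 system.
K_p = lim_{s→0} G(s) = K·6·18 / (8·10·14) = (27/280)·K.
e_ss = 8/(1 + K_p) = 560/151 ⇒ 1 + (27/280)·K = 151/70 ⇒ K = 12.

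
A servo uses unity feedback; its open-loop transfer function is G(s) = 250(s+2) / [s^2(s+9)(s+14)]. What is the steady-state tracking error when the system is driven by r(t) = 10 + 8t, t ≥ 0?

Two free integrators in G(s): this is a type 2 system. By superposition:
  • 10: tracked with zero error.
  • 8t: tracked with zero error.
Total e_ss = 0.

0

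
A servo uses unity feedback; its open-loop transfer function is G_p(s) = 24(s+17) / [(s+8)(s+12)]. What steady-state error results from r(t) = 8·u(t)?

G_p(s) has no factors of s in the denominator, so the system is type 0.
K_p = lim_{s→0} G_p(s) = 24·17 / (8·12) = 4.25.
e_ss = 8/(1 + K_p) = 8/5.25 = 32/21.

32/21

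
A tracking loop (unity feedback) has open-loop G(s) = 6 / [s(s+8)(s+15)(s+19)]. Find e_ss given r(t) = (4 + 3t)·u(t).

System type = 1 (one pole at s=0). By superposition:
  • 4: tracked with zero error.
  • 3t: e_ss = 3/K_v with K_v=1/380 → 1140.
Total e_ss = 1140.

1140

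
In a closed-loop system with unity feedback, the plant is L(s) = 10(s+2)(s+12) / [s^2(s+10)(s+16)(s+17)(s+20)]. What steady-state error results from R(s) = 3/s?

L(s) has two factors of s in the denominator, so the system is type 2.
A type-2 system has K_p = ∞, so it tracks a step input with zero steady-state error.

0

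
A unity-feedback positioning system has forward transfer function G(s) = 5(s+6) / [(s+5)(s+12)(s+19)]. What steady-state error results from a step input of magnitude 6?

76/13

The open loop has no poles at the origin → type 0 system.
K_p = lim_{s→0} G(s) = 5·6 / (5·12·19) = 1/38.
e_ss = 6/(1 + K_p) = 6/(39/38) = 76/13.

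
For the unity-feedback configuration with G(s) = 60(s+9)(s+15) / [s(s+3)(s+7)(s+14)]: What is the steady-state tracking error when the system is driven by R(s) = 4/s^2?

98/675

System type = 1 (one pole at s=0).
K_v = lim_{s→0} s·G(s) = 60·9·15 / (3·7·14) = 1350/49.
e_ss = 4/K_v = 4/(1350/49) = 98/675.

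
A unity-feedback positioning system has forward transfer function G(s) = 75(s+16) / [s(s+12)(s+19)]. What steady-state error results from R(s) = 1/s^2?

0.19

System type = 1 (one pole at s=0).
K_v = lim_{s→0} s·G(s) = 75·16 / (12·19) = 100/19.
e_ss = 1/K_v = 1/(100/19) = 0.19.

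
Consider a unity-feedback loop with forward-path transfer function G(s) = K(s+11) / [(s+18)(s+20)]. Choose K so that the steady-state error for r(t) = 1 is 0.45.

40

No free integrators in G(s): this is a type 0 system.
K_p = lim_{s→0} G(s) = K·11 / (18·20) = (11/360)·K.
e_ss = 1/(1 + K_p) = 0.45 ⇒ 1 + (11/360)·K = 20/9 ⇒ K = 40.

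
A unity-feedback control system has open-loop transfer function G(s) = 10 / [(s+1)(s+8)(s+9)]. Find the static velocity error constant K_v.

The open loop has no poles at the origin → type 0 system.
K_v = lim_{s→0} s·G(s) = 0 (the extra factor of s kills the finite limit).

0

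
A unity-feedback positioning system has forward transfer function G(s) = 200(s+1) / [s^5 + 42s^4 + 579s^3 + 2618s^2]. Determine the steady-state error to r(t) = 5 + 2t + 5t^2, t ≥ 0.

Factoring s^2 from the denominator leaves a polynomial with constant term 2618, so the system is type 2. Treating each term separately:
  • 5: tracked with zero error.
  • 2t: tracked with zero error.
  • 5t^2: e_ss = 10/K_a with K_a=100/1309 → 130.9.
Total e_ss = 130.9.

130.9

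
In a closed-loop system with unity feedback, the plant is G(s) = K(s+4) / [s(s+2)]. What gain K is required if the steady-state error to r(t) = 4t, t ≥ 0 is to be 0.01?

200

One free integrator in G(s): this is a type 1 system.
K_v = lim_{s→0} s·G(s) = K·4 / (2) = 2·K.
e_ss = 4/K_v = 0.01 ⇒ K_v = 400 ⇒ K = 400/2 = 200.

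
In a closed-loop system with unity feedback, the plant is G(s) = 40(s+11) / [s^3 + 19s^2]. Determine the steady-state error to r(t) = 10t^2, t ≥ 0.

19/22

Factoring s^2 from the denominator leaves a polynomial with constant term 19, so the system is type 2.
K_a = lim_{s→0} s^2·G(s) = 40·11 / 19 = 440/19.
r(t) = 10t^2 gives R(s) = 20/s^3.
e_ss = 20/K_a = 20/(440/19) = 19/22.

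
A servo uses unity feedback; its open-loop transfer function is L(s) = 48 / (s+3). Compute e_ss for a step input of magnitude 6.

6/17

No free integrators in L(s): this is a type 0 system.
K_p = lim_{s→0} L(s) = 48 / (3) = 16.
e_ss = 6/(1 + K_p) = 6/17.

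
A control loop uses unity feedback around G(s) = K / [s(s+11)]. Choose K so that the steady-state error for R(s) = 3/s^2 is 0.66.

50

System type = 1 (one pole at s=0).
K_v = lim_{s→0} s·G(s) = K / (11) = (1/11)·K.
e_ss = 3/K_v = 0.66 ⇒ K_v = 50/11 ⇒ K = (50/11)/(1/11) = 50.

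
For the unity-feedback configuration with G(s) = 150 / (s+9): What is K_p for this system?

50/3

System type = 0 (no poles at s=0).
K_p = lim_{s→0} G(s) = 150 / (9) = 50/3.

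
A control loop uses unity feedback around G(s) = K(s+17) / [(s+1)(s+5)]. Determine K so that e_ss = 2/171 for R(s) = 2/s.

No free integrators in G(s): this is a type 0 system.
K_p = lim_{s→0} G(s) = K·17 / (1·5) = 3.4·K.
e_ss = 2/(1 + K_p) = 2/171 ⇒ 1 + 3.4·K = 171 ⇒ K = 50.

50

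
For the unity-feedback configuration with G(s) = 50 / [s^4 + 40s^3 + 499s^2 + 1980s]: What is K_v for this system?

Lowest-order denominator term is 1980s, so the open loop has 1 pole at the origin → type 1 system.
K_v = lim_{s→0} s·G(s) = 50 / 1980 = 5/198.

5/198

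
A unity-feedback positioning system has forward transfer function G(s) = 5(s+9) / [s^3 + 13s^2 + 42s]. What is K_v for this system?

15/14

Lowest-order denominator term is 42s, so the open loop has 1 pole at the origin → type 1 system.
K_v = lim_{s→0} s·G(s) = 5·9 / 42 = 15/14.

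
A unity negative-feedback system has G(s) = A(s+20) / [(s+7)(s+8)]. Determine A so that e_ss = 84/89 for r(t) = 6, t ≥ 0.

No free integrators in G(s): this is a type 0 system.
K_p = lim_{s→0} G(s) = A·20 / (7·8) = (5/14)·A.
e_ss = 6/(1 + K_p) = 84/89 ⇒ 1 + (5/14)·A = 89/14 ⇒ A = 15.

15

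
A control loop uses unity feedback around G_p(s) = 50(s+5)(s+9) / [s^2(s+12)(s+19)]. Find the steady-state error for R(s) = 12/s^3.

System type = 2 (two poles at s=0).
K_a = lim_{s→0} s^2·G_p(s) = 50·5·9 / (12·19) = 375/38.
r(t) = 6t^2 gives R(s) = 12/s^3.
e_ss = 12/K_a = 12/(375/38) = 1.216.

1.216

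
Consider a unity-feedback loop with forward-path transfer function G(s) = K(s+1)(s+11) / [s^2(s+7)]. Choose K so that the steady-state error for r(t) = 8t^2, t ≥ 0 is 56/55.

Two free integrators in G(s): this is a type 2 system.
K_a = lim_{s→0} s^2·G(s) = K·1·11 / (7) = (11/7)·K.
e_ss = 16/K_a = 56/55 ⇒ K_a = 110/7 ⇒ K = (110/7)/(11/7) = 10.

10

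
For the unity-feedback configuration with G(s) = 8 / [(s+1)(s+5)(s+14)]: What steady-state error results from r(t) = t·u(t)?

The open loop has no poles at the origin → type 0 system.
K_v = lim_{s→0} s·G(s) = 0; the steady-state error to this ramp input grows without bound.

infinity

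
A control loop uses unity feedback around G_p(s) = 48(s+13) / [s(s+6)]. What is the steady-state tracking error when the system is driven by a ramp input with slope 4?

1/26

System type = 1 (one pole at s=0).
K_v = lim_{s→0} s·G_p(s) = 48·13 / (6) = 104.
e_ss = 4/K_v = 4/104 = 1/26.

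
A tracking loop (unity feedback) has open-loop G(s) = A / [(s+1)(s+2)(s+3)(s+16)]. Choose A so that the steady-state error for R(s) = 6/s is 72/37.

200

The open loop has no poles at the origin → type 0 system.
K_p = lim_{s→0} G(s) = A / (1·2·3·16) = (1/96)·A.
e_ss = 6/(1 + K_p) = 72/37 ⇒ 1 + (1/96)·A = 37/12 ⇒ A = 200.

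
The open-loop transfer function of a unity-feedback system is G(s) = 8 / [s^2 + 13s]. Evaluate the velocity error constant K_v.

The denominator has no term below 13s — 1 pole at s=0, type 1.
K_v = lim_{s→0} s·G(s) = 8 / 13 = 8/13.

8/13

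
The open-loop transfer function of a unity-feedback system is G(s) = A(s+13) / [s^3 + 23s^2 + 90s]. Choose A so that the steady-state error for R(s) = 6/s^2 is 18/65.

Factoring s from the denominator leaves a polynomial with constant term 90, so the system is type 1.
K_v = lim_{s→0} s·G(s) = A·13 / 90 = (13/90)·A.
e_ss = 6/K_v = 18/65 ⇒ K_v = 65/3 ⇒ A = (65/3)/(13/90) = 150.

150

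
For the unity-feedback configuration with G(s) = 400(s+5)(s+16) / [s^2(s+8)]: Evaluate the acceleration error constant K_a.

Two free integrators in G(s): this is a type 2 system.
K_a = lim_{s→0} s^2·G(s) = 400·5·16 / (8) = 4000.

4000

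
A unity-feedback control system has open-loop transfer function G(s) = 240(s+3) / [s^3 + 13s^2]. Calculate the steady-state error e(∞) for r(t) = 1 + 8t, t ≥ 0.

The denominator has no term below 13s^2 — 2 poles at s=0, type 2. Treating each term separately:
  • 1: tracked with zero error.
  • 8t: tracked with zero error.
Total e_ss = 0.

0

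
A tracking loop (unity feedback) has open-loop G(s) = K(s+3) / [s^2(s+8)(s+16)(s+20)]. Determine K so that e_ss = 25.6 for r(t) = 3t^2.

The open loop has two poles at the origin → type 2 system.
K_a = lim_{s→0} s^2·G(s) = K·3 / (8·16·20) = (3/2560)·K.
e_ss = 6/K_a = 25.6 ⇒ K_a = 15/64 ⇒ K = (15/64)/(3/2560) = 200.

200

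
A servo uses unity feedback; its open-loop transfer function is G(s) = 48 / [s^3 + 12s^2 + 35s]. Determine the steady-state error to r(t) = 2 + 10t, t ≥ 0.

175/24

The denominator has no term below 35s — 1 pole at s=0, type 1. Taking each input component in turn:
  • 2: tracked with zero error.
  • 10t: e_ss = 10/K_v with K_v=48/35 → 175/24.
Total e_ss = 175/24.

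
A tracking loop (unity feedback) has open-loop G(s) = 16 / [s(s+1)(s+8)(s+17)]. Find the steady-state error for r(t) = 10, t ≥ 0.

The open loop has one pole at the origin → type 1 system.
A type-1 system has K_p = ∞, so it tracks a step input with zero steady-state error.

0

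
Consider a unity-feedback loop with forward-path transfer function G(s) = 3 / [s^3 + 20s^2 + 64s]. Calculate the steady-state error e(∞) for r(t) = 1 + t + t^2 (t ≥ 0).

The denominator has no term below 64s — 1 pole at s=0, type 1. Taking each input component in turn:
  • 1: tracked with zero error.
  • t: e_ss = 1/K_v with K_v=3/64 → 64/3.
  • t^2: a type-1 system cannot track it, e_ss → ∞.
The unbounded component dominates.

infinity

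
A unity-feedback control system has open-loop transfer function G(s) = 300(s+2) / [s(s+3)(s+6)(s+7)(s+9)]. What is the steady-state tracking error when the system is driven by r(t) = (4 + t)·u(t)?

The open loop has one pole at the origin → type 1 system. By superposition:
  • 4: tracked with zero error.
  • t: e_ss = 1/K_v with K_v=100/189 → 1.89.
Total e_ss = 1.89.

1.89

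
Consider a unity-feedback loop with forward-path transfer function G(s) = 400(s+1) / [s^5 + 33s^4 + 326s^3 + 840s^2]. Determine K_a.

10/21

Factoring s^2 from the denominator leaves a polynomial with constant term 840, so the system is type 2.
K_a = lim_{s→0} s^2·G(s) = 400·1 / 840 = 10/21.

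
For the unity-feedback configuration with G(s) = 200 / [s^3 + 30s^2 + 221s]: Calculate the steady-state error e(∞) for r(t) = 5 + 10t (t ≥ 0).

The denominator has no term below 221s — 1 pole at s=0, type 1. By superposition:
  • 5: tracked with zero error.
  • 10t: e_ss = 10/K_v with K_v=200/221 → 11.05.
Total e_ss = 11.05.

11.05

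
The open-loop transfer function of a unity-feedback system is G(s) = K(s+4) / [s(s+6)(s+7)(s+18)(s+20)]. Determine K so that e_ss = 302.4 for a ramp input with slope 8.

100

One free integrator in G(s): this is a type 1 system.
K_v = lim_{s→0} s·G(s) = K·4 / (6·7·18·20) = (1/3780)·K.
e_ss = 8/K_v = 302.4 ⇒ K_v = 5/189 ⇒ K = (5/189)/(1/3780) = 100.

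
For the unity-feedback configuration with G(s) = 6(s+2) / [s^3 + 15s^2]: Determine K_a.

0.8

Lowest-order denominator term is 15s^2, so the open loop has 2 poles at the origin → type 2 system.
K_a = lim_{s→0} s^2·G(s) = 6·2 / 15 = 0.8.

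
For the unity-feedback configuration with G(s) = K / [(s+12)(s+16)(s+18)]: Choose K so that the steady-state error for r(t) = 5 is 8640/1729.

2

G(s) has no factors of s in the denominator, so the system is type 0.
K_p = lim_{s→0} G(s) = K / (12·16·18) = (1/3456)·K.
e_ss = 5/(1 + K_p) = 8640/1729 ⇒ 1 + (1/3456)·K = 1729/1728 ⇒ K = 2.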